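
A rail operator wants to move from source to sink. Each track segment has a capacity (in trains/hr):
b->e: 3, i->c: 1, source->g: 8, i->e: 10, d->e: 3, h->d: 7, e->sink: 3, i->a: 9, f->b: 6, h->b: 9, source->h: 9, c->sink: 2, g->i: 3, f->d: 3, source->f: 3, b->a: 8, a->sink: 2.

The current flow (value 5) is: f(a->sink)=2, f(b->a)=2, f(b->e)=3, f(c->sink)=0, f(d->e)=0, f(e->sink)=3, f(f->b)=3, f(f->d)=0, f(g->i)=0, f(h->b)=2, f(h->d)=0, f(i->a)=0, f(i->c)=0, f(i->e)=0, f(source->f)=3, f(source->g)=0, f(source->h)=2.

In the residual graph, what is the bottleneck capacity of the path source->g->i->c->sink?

Residual capacities along the path: source->g: 8, g->i: 3, i->c: 1, c->sink: 2.
Minimum is 1.

1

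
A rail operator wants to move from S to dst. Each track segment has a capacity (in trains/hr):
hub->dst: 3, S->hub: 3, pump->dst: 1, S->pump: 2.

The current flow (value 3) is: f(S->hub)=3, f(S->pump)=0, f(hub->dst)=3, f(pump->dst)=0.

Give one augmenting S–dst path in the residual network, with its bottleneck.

Residual along S->pump->dst: S->pump: 2, pump->dst: 1.
Bottleneck = min = 1.

S->pump->dst, bottleneck 1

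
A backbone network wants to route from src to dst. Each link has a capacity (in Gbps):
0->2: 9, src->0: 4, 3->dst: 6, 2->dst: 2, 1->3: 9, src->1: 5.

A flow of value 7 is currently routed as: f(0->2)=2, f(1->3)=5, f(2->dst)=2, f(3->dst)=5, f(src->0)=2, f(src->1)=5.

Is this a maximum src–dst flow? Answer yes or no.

Residual reachable from src: {0, 2, src}; dst is not reachable.
Saturated cut: src->1, 2->dst with total capacity 7 = current flow value. Flow is maximum.

Yes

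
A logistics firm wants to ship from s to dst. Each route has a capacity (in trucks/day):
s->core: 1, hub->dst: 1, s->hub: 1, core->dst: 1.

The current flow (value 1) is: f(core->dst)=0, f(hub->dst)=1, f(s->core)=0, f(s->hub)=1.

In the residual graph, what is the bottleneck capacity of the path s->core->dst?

1

Residual capacities along the path: s->core: 1, core->dst: 1.
Minimum is 1.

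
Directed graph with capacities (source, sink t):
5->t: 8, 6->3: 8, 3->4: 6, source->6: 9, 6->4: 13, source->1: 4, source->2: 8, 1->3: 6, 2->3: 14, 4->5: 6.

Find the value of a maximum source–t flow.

6

Augment source->6->4->5->t: bottleneck 6. Total 6.
No augmenting path remains in the residual graph.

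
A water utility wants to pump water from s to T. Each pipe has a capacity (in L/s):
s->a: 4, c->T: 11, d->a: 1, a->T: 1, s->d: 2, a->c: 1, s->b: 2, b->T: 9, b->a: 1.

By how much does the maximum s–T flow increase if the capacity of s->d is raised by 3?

Original max flow = 4.
Edge s->d does not cross the min cut (source side {a, d, s}), so extra capacity there cannot help.
New max flow = 4. Increase = 0.

0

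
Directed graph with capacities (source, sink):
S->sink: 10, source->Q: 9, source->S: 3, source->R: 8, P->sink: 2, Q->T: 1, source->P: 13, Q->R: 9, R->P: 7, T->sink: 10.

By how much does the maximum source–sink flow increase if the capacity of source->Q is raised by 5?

Original max flow = 6.
Edge source->Q does not cross the min cut (source side {P, Q, R, source}), so extra capacity there cannot help.
New max flow = 6. Increase = 0.

0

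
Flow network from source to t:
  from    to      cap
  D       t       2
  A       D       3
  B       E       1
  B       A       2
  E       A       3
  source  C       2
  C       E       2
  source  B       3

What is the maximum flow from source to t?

2

Augment source→B→A→D→t: bottleneck 2. Total 2.
No augmenting path remains in the residual graph.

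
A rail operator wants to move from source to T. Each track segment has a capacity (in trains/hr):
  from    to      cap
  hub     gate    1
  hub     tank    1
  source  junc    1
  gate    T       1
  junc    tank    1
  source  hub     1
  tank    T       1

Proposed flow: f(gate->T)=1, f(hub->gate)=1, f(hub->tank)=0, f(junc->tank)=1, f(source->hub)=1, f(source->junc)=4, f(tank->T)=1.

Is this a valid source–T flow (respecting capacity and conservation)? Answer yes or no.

No

Capacity violated on source->junc: flow 4 > capacity 1.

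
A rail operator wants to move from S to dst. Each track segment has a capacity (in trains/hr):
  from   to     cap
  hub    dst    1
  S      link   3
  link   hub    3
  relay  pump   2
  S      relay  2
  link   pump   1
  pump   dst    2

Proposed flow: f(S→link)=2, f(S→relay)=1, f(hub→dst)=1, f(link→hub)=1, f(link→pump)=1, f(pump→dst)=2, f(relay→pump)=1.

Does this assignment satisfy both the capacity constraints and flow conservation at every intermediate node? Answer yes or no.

Yes

Every edge has 0 ≤ f(e) ≤ cap(e).
At each intermediate node, inflow equals outflow.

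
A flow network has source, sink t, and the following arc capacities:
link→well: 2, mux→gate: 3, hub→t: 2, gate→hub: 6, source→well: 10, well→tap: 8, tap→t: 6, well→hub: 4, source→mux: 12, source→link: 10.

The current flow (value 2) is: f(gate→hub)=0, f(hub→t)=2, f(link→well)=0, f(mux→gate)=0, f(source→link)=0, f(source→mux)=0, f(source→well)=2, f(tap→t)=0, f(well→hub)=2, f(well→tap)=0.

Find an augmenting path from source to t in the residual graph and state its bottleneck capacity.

Residual along source→well→tap→t: source→well: 8, well→tap: 8, tap→t: 6.
Bottleneck = min = 6.

source→well→tap→t, bottleneck 6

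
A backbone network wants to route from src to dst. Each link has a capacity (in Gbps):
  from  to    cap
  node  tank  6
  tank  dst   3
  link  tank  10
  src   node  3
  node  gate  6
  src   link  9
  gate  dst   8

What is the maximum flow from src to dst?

6

Augment src→node→gate→dst: bottleneck 3. Total 3.
Augment src→link→tank→dst: bottleneck 3. Total 6.
No augmenting path remains in the residual graph.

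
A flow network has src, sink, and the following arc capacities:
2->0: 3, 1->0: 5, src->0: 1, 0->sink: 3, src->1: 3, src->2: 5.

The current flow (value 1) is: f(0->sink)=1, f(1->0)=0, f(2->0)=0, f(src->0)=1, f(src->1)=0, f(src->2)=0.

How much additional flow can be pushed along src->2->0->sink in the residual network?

2

Residual capacities along the path: src->2: 5, 2->0: 3, 0->sink: 2.
Minimum is 2.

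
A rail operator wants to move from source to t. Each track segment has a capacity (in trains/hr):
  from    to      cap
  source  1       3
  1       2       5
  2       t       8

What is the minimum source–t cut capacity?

Max flow = 3 (via 1 augmenting path).
In the residual at optimum, the set reachable from source is {source}.
Cut edges: source->1 (cap 3). Sum = 3.

3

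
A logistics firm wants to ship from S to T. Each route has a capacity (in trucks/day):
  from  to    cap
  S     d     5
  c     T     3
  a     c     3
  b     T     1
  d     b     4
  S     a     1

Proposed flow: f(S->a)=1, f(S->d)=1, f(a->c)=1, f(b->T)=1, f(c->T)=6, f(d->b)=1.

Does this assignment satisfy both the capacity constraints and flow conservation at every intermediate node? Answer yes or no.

Capacity violated on c->T: flow 6 > capacity 3.

No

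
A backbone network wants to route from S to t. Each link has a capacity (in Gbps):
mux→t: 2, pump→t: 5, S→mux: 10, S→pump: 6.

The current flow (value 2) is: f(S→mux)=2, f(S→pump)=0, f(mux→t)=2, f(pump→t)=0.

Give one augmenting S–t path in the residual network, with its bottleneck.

S→pump→t, bottleneck 5

Residual along S→pump→t: S→pump: 6, pump→t: 5.
Bottleneck = min = 5.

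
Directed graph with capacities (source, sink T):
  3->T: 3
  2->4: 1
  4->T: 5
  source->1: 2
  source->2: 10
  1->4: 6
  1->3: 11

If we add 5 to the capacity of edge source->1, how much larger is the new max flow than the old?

Original max flow = 3.
After raising cap(source->1), augmenting paths through that edge carry 5 more units.
New max flow = 8. Increase = 5.

5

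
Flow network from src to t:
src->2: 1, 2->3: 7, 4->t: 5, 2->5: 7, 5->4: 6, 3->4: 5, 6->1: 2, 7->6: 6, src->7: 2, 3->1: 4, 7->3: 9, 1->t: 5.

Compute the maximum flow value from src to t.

3

Augment src->2->5->4->t: bottleneck 1. Total 1.
Augment src->7->3->4->t: bottleneck 2. Total 3.
No augmenting path remains in the residual graph.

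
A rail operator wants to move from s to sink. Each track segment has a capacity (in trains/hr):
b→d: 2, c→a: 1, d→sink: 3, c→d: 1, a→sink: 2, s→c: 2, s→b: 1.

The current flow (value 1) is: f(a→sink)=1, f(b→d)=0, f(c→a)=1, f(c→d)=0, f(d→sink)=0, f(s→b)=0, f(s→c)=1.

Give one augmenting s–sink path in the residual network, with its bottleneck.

s→c→d→sink, bottleneck 1

Residual along s→c→d→sink: s→c: 1, c→d: 1, d→sink: 3.
Bottleneck = min = 1.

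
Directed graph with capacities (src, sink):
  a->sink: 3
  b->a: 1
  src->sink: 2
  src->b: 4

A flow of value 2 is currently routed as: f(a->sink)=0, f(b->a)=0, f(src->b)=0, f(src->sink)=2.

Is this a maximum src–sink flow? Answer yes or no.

Residual path src->b->a->sink has bottleneck 1 > 0.
Pushing 1 along it raises the flow to 3, so the given flow is not maximum.

No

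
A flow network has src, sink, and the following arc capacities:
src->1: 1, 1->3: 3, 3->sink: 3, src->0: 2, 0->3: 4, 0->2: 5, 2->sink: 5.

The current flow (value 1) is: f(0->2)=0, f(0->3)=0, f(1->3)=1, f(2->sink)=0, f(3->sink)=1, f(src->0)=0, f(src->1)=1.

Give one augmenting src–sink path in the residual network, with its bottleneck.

src->0->3->sink, bottleneck 2

Residual along src->0->3->sink: src->0: 2, 0->3: 4, 3->sink: 2.
Bottleneck = min = 2.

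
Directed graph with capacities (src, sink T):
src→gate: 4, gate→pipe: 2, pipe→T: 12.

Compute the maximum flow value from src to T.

Augment src→gate→pipe→T: bottleneck 2. Total 2.
No augmenting path remains in the residual graph.

2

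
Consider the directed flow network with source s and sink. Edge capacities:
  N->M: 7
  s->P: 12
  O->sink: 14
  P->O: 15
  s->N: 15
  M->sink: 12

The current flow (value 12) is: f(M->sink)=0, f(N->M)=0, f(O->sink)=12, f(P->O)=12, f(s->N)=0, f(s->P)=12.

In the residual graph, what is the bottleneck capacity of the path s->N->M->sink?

Residual capacities along the path: s->N: 15, N->M: 7, M->sink: 12.
Minimum is 7.

7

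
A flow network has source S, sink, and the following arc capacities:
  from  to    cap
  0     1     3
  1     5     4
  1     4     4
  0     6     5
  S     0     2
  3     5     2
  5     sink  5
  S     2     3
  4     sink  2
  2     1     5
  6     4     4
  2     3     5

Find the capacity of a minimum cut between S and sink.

Max flow = 5 (via 3 augmenting paths).
In the residual at optimum, the set reachable from S is {S}.
Cut edges: S->2 (cap 3), S->0 (cap 2). Sum = 5.

5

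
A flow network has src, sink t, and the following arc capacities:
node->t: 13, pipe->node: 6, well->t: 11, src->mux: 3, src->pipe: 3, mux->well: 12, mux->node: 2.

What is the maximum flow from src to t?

6

Augment src->mux->well->t: bottleneck 3. Total 3.
Augment src->pipe->node->t: bottleneck 3. Total 6.
No augmenting path remains in the residual graph.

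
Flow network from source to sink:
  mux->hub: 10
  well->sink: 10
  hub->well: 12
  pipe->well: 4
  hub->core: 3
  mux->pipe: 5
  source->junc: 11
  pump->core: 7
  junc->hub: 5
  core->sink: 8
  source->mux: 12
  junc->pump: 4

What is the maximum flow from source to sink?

Augment source->junc->pump->core->sink: bottleneck 4. Total 4.
Augment source->junc->hub->core->sink: bottleneck 3. Total 7.
Augment source->junc->hub->well->sink: bottleneck 2. Total 9.
Augment source->mux->hub->well->sink: bottleneck 8. Total 17.
No augmenting path remains in the residual graph.

17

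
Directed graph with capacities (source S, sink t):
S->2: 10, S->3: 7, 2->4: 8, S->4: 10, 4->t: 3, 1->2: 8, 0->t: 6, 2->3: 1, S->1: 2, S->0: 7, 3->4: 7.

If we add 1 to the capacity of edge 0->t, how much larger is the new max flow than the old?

Original max flow = 9.
After raising cap(0->t), augmenting paths through that edge carry 1 more unit.
New max flow = 10. Increase = 1.

1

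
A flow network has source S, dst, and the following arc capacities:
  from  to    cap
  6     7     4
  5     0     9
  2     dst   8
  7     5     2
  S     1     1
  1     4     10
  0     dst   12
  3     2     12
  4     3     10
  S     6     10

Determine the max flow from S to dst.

3

Augment S->1->4->3->2->dst: bottleneck 1. Total 1.
Augment S->6->7->5->0->dst: bottleneck 2. Total 3.
No augmenting path remains in the residual graph.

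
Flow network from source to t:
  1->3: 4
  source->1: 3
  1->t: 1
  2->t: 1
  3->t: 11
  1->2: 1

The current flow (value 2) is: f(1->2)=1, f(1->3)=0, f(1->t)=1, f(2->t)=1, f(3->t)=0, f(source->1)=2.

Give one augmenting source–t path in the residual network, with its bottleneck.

source->1->3->t, bottleneck 1

Residual along source->1->3->t: source->1: 1, 1->3: 4, 3->t: 11.
Bottleneck = min = 1.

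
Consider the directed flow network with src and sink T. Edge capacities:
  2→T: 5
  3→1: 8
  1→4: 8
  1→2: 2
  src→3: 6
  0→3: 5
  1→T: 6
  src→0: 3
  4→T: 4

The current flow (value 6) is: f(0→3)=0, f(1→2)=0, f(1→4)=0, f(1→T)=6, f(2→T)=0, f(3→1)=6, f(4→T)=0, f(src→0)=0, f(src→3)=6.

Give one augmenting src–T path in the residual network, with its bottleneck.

src→0→3→1→4→T, bottleneck 2

Residual along src→0→3→1→4→T: src→0: 3, 0→3: 5, 3→1: 2, 1→4: 8, 4→T: 4.
Bottleneck = min = 2.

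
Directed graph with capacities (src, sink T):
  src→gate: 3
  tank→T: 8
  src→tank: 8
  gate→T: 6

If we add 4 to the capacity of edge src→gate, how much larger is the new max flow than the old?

Original max flow = 11.
After raising cap(src→gate), augmenting paths through that edge carry 3 more units.
New max flow = 14. Increase = 3.

3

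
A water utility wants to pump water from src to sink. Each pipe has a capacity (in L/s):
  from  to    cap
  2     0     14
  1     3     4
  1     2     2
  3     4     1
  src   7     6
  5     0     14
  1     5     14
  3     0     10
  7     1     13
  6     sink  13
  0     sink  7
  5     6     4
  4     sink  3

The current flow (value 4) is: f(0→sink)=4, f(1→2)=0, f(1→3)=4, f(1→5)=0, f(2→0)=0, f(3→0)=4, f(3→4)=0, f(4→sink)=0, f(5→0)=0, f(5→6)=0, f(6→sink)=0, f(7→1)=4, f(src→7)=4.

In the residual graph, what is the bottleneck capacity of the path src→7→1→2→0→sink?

2

Residual capacities along the path: src→7: 2, 7→1: 9, 1→2: 2, 2→0: 14, 0→sink: 3.
Minimum is 2.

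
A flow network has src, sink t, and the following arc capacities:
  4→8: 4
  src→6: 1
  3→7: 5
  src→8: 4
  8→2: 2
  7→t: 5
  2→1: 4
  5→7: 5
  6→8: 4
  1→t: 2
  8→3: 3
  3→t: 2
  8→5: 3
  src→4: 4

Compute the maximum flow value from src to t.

Augment src→8→3→t: bottleneck 2. Total 2.
Augment src→8→5→7→t: bottleneck 2. Total 4.
Augment src→4→8→5→7→t: bottleneck 1. Total 5.
Augment src→4→8→2→1→t: bottleneck 2. Total 7.
Augment src→4→8→3→7→t: bottleneck 1. Total 8.
No augmenting path remains in the residual graph.

8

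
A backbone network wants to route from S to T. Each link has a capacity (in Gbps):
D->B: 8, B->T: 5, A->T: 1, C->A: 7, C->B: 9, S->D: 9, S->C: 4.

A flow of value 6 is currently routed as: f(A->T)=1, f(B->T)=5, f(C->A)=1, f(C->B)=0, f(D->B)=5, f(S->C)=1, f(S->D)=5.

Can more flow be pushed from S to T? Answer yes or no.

Residual reachable from S: {A, B, C, D, S}; T is not reachable.
Saturated cut: B->T, A->T with total capacity 6 = current flow value. Flow is maximum.

No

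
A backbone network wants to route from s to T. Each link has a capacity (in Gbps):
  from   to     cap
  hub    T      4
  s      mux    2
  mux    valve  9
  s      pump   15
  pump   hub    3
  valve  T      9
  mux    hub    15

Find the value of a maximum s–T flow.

5

Augment s→mux→valve→T: bottleneck 2. Total 2.
Augment s→pump→hub→T: bottleneck 3. Total 5.
No augmenting path remains in the residual graph.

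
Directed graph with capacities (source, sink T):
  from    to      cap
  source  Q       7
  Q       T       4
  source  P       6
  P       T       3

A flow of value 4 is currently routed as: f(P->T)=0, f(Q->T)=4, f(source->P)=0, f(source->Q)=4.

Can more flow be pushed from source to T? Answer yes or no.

Yes

Residual path source->P->T has bottleneck 3 > 0.
Pushing 3 along it raises the flow to 7, so the given flow is not maximum.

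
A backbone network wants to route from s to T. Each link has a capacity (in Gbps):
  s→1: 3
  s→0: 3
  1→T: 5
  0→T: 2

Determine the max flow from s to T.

5

Augment s→0→T: bottleneck 2. Total 2.
Augment s→1→T: bottleneck 3. Total 5.
No augmenting path remains in the residual graph.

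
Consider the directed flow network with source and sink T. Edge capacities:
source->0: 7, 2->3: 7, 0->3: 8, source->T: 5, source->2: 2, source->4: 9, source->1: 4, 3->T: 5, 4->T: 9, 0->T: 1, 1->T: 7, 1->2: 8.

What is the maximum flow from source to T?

Augment source->T: bottleneck 5. Total 5.
Augment source->1->T: bottleneck 4. Total 9.
Augment source->0->T: bottleneck 1. Total 10.
Augment source->4->T: bottleneck 9. Total 19.
Augment source->0->3->T: bottleneck 5. Total 24.
No augmenting path remains in the residual graph.

24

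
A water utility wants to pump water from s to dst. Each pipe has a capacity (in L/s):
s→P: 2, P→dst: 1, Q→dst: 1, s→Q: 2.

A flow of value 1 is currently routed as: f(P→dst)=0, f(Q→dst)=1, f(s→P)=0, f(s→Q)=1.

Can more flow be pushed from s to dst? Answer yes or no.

Yes

Residual path s→P→dst has bottleneck 1 > 0.
Pushing 1 along it raises the flow to 2, so the given flow is not maximum.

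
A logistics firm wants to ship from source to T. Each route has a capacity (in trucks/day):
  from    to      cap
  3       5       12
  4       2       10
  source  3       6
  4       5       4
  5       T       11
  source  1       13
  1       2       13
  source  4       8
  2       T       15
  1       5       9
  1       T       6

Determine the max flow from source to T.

27

Augment source→1→T: bottleneck 6. Total 6.
Augment source→1→2→T: bottleneck 7. Total 13.
Augment source→4→2→T: bottleneck 8. Total 21.
Augment source→3→5→T: bottleneck 6. Total 27.
No augmenting path remains in the residual graph.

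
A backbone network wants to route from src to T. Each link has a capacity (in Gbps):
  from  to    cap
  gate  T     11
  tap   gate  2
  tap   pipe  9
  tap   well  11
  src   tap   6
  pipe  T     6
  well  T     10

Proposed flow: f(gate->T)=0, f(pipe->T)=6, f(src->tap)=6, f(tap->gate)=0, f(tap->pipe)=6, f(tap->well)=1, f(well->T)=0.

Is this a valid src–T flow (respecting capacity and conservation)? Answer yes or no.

Conservation fails at tap: inflow 6 ≠ outflow 7.

No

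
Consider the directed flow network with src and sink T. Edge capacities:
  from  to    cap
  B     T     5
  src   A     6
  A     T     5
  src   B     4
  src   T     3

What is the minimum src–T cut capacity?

12

Max flow = 12 (via 3 augmenting paths).
In the residual at optimum, the set reachable from src is {A, src}.
Cut edges: src→B (cap 4), src→T (cap 3), A→T (cap 5). Sum = 12.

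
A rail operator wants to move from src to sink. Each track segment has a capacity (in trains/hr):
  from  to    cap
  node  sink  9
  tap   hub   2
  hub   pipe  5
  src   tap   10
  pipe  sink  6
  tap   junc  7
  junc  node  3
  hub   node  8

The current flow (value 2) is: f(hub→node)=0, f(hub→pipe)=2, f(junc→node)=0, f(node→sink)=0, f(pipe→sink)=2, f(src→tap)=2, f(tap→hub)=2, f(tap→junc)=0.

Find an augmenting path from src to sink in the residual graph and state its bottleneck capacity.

Residual along src→tap→junc→node→sink: src→tap: 8, tap→junc: 7, junc→node: 3, node→sink: 9.
Bottleneck = min = 3.

src→tap→junc→node→sink, bottleneck 3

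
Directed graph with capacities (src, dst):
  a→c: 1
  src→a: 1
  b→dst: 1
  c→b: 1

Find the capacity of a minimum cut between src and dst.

Max flow = 1 (via 1 augmenting path).
In the residual at optimum, the set reachable from src is {src}.
Cut edges: src→a (cap 1). Sum = 1.

1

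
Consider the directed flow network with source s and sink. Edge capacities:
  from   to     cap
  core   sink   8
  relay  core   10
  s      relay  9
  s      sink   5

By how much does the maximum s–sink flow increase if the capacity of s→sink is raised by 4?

4

Original max flow = 13.
After raising cap(s→sink), augmenting paths through that edge carry 4 more units.
New max flow = 17. Increase = 4.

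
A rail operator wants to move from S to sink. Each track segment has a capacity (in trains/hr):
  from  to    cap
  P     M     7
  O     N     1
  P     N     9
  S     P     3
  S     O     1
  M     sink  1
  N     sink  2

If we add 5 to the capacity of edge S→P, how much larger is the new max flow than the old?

0

Original max flow = 3.
Edge S→P does not cross the min cut (source side {M, N, O, P, S}), so extra capacity there cannot help.
New max flow = 3. Increase = 0.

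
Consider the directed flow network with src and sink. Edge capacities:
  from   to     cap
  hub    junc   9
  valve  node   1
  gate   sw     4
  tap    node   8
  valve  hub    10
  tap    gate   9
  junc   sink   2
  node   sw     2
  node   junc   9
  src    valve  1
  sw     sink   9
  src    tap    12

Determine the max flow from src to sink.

Augment src->tap->gate->sw->sink: bottleneck 4. Total 4.
Augment src->tap->node->sw->sink: bottleneck 2. Total 6.
Augment src->tap->node->junc->sink: bottleneck 2. Total 8.
No augmenting path remains in the residual graph.

8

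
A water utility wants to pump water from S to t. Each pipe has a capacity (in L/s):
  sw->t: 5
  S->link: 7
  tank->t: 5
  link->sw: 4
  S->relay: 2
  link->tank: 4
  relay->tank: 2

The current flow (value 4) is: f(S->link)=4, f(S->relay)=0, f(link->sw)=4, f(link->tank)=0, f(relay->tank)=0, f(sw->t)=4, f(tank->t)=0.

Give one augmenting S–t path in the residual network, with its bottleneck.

Residual along S->link->tank->t: S->link: 3, link->tank: 4, tank->t: 5.
Bottleneck = min = 3.

S->link->tank->t, bottleneck 3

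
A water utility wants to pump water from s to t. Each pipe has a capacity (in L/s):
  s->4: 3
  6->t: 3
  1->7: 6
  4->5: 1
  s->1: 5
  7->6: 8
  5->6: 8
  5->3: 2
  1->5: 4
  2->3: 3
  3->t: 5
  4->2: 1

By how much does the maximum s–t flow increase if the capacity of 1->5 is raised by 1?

0

Original max flow = 6.
Edge 1->5 does not cross the min cut (source side {1, 4, 5, 6, 7, s}), so extra capacity there cannot help.
New max flow = 6. Increase = 0.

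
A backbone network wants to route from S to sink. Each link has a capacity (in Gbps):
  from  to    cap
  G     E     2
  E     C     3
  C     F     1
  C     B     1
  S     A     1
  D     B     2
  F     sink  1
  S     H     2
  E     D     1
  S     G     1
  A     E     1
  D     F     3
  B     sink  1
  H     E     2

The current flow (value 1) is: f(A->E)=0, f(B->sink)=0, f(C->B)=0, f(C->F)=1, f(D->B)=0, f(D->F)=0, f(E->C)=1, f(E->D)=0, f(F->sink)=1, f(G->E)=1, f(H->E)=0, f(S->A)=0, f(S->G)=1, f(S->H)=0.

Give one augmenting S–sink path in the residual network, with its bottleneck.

S->H->E->C->B->sink, bottleneck 1

Residual along S->H->E->C->B->sink: S->H: 2, H->E: 2, E->C: 2, C->B: 1, B->sink: 1.
Bottleneck = min = 1.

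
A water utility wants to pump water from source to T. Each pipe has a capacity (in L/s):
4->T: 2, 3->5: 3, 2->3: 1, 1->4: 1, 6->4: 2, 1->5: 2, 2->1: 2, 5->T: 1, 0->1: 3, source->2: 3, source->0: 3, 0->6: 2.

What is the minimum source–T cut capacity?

Max flow = 3 (via 3 augmenting paths).
In the residual at optimum, the set reachable from source is {0, 1, 2, 3, 4, 5, 6, source}.
Cut edges: 5->T (cap 1), 4->T (cap 2). Sum = 3.

3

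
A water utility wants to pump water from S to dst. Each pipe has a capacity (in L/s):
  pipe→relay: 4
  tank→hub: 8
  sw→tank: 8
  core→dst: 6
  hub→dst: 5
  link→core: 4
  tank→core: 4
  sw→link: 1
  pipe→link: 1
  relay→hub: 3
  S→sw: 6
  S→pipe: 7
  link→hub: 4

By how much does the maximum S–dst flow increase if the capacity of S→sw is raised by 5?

Original max flow = 10.
After raising cap(S→sw), augmenting paths through that edge carry 1 more unit.
New max flow = 11. Increase = 1.

1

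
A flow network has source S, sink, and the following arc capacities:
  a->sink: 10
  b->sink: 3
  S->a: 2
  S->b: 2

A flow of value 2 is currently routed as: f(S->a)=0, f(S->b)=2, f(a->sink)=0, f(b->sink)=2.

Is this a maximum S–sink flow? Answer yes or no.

Residual path S->a->sink has bottleneck 2 > 0.
Pushing 2 along it raises the flow to 4, so the given flow is not maximum.

No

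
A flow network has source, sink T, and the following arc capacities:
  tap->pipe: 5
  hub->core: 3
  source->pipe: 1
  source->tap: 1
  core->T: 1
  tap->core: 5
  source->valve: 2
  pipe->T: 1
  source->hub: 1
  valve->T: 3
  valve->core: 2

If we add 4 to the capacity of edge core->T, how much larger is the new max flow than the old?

Original max flow = 4.
After raising cap(core->T), augmenting paths through that edge carry 1 more unit.
New max flow = 5. Increase = 1.

1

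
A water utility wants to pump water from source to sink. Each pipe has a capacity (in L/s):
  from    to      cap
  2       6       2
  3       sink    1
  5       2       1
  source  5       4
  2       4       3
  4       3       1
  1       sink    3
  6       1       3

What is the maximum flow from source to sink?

Augment source->5->2->6->1->sink: bottleneck 1. Total 1.
No augmenting path remains in the residual graph.

1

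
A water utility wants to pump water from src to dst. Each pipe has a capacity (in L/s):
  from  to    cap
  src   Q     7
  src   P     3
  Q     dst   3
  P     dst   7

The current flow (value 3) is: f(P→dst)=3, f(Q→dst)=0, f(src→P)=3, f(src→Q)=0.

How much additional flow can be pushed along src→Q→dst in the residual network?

3

Residual capacities along the path: src→Q: 7, Q→dst: 3.
Minimum is 3.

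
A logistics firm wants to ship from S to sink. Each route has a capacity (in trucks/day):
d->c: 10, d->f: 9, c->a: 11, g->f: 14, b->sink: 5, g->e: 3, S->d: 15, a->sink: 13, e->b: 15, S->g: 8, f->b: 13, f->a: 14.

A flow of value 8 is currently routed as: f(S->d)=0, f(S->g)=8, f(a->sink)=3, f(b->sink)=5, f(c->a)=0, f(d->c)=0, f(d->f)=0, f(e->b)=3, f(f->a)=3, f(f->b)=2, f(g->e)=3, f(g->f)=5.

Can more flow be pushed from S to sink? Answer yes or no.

Residual path S->d->f->a->sink has bottleneck 9 > 0.
Pushing 9 along it raises the flow to 17, so the given flow is not maximum.

Yes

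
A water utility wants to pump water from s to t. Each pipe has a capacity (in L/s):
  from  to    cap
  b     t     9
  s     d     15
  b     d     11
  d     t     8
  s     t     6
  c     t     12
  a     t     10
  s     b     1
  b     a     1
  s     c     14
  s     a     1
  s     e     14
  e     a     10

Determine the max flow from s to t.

Augment s->t: bottleneck 6. Total 6.
Augment s->b->t: bottleneck 1. Total 7.
Augment s->d->t: bottleneck 8. Total 15.
Augment s->a->t: bottleneck 1. Total 16.
Augment s->c->t: bottleneck 12. Total 28.
Augment s->e->a->t: bottleneck 9. Total 37.
No augmenting path remains in the residual graph.

37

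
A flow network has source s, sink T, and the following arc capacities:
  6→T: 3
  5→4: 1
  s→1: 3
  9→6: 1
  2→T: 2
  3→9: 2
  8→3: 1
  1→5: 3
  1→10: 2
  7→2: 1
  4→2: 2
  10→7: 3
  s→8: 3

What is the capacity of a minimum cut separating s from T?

3

Max flow = 3 (via 3 augmenting paths).
In the residual at optimum, the set reachable from s is {1, 10, 5, 7, 8, s}.
Cut edges: 5→4 (cap 1), 7→2 (cap 1), 8→3 (cap 1). Sum = 3.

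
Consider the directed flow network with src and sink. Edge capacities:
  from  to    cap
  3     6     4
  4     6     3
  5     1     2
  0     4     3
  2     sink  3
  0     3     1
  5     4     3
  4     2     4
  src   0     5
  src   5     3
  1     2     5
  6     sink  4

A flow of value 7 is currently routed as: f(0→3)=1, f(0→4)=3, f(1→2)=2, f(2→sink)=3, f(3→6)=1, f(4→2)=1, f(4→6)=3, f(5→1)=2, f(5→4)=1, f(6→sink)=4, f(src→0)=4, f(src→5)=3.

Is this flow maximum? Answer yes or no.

Residual reachable from src: {0, src}; sink is not reachable.
Saturated cut: src→5, 0→4, 0→3 with total capacity 7 = current flow value. Flow is maximum.

Yes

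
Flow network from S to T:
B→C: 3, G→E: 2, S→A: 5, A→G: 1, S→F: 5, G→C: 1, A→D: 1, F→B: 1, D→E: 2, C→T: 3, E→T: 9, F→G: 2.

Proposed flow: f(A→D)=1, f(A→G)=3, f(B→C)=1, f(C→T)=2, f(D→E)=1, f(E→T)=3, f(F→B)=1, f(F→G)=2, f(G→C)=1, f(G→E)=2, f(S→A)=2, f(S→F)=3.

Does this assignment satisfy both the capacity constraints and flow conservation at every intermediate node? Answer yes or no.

No

Capacity violated on A→G: flow 3 > capacity 1.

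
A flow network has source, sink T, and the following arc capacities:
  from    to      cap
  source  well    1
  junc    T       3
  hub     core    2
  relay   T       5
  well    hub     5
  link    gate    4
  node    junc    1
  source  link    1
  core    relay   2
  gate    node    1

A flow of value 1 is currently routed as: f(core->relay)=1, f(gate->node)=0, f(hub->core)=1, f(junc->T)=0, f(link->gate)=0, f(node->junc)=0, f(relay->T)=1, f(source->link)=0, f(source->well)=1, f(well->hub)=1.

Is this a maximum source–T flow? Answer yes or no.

Residual path source->link->gate->node->junc->T has bottleneck 1 > 0.
Pushing 1 along it raises the flow to 2, so the given flow is not maximum.

No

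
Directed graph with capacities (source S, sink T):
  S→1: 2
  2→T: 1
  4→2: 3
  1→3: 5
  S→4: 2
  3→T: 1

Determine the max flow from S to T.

2

Augment S→4→2→T: bottleneck 1. Total 1.
Augment S→1→3→T: bottleneck 1. Total 2.
No augmenting path remains in the residual graph.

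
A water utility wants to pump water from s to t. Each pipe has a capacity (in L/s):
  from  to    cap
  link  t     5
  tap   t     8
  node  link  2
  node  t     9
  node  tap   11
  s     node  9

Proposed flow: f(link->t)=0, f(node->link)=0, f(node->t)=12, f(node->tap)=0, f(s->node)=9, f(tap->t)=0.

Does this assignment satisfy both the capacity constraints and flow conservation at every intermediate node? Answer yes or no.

Capacity violated on node->t: flow 12 > capacity 9.

No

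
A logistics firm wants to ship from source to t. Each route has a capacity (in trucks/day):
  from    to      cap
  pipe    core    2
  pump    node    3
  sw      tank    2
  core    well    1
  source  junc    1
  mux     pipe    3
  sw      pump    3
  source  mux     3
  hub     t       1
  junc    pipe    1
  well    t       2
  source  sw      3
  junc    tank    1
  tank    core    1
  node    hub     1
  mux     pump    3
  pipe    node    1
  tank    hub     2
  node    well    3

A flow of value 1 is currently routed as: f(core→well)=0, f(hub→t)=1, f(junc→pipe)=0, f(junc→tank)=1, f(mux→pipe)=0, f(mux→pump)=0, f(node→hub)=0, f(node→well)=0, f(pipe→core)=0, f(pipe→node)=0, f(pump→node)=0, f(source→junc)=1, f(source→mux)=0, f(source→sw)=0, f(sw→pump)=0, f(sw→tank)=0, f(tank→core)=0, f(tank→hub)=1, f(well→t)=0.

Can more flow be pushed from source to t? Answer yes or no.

Residual path source→mux→pump→node→well→t has bottleneck 2 > 0.
Pushing 2 along it raises the flow to 3, so the given flow is not maximum.

Yes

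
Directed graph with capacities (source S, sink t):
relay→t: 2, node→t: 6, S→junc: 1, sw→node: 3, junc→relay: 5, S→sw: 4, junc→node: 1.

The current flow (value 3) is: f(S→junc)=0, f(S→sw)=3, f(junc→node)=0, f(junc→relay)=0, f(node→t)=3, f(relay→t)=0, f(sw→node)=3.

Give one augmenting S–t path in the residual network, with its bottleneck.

Residual along S→junc→node→t: S→junc: 1, junc→node: 1, node→t: 3.
Bottleneck = min = 1.

S→junc→node→t, bottleneck 1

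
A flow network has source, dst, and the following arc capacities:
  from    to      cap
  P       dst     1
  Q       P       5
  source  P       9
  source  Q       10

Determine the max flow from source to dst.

Augment source->P->dst: bottleneck 1. Total 1.
No augmenting path remains in the residual graph.

1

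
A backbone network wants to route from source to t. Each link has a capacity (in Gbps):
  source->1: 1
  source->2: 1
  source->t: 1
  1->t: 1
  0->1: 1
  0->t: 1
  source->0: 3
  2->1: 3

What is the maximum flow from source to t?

3

Augment source->t: bottleneck 1. Total 1.
Augment source->0->t: bottleneck 1. Total 2.
Augment source->1->t: bottleneck 1. Total 3.
No augmenting path remains in the residual graph.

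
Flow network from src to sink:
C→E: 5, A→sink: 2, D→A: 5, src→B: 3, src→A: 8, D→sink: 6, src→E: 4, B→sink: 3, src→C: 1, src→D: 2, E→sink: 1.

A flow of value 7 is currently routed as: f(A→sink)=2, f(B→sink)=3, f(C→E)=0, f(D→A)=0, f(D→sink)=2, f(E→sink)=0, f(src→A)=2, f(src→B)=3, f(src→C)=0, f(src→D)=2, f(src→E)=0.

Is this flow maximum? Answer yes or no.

Residual path src→E→sink has bottleneck 1 > 0.
Pushing 1 along it raises the flow to 8, so the given flow is not maximum.

No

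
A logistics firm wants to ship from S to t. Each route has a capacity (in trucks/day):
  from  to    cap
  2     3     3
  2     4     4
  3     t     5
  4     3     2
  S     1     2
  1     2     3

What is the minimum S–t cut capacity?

2

Max flow = 2 (via 1 augmenting path).
In the residual at optimum, the set reachable from S is {S}.
Cut edges: S->1 (cap 2). Sum = 2.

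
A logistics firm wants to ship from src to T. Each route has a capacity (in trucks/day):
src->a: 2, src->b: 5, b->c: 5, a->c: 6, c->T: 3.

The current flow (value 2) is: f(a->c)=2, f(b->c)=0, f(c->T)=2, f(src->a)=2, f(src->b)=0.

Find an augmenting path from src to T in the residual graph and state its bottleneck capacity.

src->b->c->T, bottleneck 1

Residual along src->b->c->T: src->b: 5, b->c: 5, c->T: 1.
Bottleneck = min = 1.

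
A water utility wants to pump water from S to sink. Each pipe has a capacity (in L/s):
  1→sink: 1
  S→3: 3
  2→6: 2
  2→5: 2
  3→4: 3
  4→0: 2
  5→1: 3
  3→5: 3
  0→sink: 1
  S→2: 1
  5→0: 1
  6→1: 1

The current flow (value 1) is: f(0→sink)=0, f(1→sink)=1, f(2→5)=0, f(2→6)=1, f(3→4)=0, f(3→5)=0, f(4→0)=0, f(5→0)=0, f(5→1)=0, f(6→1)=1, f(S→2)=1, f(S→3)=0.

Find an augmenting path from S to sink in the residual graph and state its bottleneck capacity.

Residual along S→3→5→0→sink: S→3: 3, 3→5: 3, 5→0: 1, 0→sink: 1.
Bottleneck = min = 1.

S→3→5→0→sink, bottleneck 1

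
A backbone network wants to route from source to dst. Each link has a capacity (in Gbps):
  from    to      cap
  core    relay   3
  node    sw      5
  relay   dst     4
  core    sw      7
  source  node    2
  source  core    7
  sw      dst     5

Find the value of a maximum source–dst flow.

8

Augment source->core->relay->dst: bottleneck 3. Total 3.
Augment source->core->sw->dst: bottleneck 4. Total 7.
Augment source->node->sw->dst: bottleneck 1. Total 8.
No augmenting path remains in the residual graph.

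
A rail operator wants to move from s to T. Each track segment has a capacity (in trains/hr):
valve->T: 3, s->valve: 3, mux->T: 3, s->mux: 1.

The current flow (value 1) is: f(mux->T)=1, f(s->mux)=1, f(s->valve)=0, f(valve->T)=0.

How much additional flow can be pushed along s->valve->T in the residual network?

Residual capacities along the path: s->valve: 3, valve->T: 3.
Minimum is 3.

3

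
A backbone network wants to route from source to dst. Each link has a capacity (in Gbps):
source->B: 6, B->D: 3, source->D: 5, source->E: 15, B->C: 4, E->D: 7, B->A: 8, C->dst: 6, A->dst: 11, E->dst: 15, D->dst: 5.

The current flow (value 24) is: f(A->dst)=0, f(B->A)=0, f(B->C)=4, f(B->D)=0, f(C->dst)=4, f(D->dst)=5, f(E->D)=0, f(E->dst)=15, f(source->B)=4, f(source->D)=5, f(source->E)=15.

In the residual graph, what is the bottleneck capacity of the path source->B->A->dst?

Residual capacities along the path: source->B: 2, B->A: 8, A->dst: 11.
Minimum is 2.

2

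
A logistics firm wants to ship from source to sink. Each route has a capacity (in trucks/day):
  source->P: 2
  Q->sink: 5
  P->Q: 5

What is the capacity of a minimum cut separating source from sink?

2

Max flow = 2 (via 1 augmenting path).
In the residual at optimum, the set reachable from source is {source}.
Cut edges: source->P (cap 2). Sum = 2.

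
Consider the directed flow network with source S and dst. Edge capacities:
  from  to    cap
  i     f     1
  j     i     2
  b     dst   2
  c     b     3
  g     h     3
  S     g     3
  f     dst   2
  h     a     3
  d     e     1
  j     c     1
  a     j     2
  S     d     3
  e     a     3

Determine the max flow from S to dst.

2

Augment S->g->h->a->j->i->f->dst: bottleneck 1. Total 1.
Augment S->g->h->a->j->c->b->dst: bottleneck 1. Total 2.
No augmenting path remains in the residual graph.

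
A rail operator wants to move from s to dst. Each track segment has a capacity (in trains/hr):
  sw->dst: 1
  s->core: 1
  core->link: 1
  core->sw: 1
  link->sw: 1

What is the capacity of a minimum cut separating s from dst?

1

Max flow = 1 (via 1 augmenting path).
In the residual at optimum, the set reachable from s is {s}.
Cut edges: s->core (cap 1). Sum = 1.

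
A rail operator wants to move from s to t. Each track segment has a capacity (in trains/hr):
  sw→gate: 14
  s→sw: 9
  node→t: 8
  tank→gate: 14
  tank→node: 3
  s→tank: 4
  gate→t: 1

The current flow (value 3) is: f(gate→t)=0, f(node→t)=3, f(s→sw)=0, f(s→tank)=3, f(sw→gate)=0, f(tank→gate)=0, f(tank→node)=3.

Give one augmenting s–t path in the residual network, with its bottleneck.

s→tank→gate→t, bottleneck 1

Residual along s→tank→gate→t: s→tank: 1, tank→gate: 14, gate→t: 1.
Bottleneck = min = 1.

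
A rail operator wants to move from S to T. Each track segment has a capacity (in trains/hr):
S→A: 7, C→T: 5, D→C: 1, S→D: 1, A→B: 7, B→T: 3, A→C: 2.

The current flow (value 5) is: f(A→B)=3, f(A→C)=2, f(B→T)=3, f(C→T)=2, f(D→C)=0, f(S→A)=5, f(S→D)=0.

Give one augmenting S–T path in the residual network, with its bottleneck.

S→D→C→T, bottleneck 1

Residual along S→D→C→T: S→D: 1, D→C: 1, C→T: 3.
Bottleneck = min = 1.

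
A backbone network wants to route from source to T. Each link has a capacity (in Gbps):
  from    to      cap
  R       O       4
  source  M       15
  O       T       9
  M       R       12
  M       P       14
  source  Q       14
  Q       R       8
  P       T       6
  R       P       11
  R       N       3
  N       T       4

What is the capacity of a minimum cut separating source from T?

13

Max flow = 13 (via 3 augmenting paths).
In the residual at optimum, the set reachable from source is {M, P, Q, R, source}.
Cut edges: R->N (cap 3), R->O (cap 4), P->T (cap 6). Sum = 13.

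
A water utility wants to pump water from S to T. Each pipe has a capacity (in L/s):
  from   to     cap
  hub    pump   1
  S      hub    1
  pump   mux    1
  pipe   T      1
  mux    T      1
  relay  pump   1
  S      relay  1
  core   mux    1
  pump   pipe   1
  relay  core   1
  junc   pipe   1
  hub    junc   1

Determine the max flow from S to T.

2

Augment S->hub->junc->pipe->T: bottleneck 1. Total 1.
Augment S->relay->pump->mux->T: bottleneck 1. Total 2.
No augmenting path remains in the residual graph.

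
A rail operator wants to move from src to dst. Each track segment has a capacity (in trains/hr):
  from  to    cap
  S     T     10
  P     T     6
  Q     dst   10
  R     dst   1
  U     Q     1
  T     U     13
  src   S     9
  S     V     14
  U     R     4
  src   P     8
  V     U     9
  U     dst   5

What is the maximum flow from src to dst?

7

Augment src→P→T→U→dst: bottleneck 5. Total 5.
Augment src→P→T→U→Q→dst: bottleneck 1. Total 6.
Augment src→S→V→U→R→dst: bottleneck 1. Total 7.
No augmenting path remains in the residual graph.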